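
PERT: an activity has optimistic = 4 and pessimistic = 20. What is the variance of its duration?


σ² = ((p - o) / 6)² = (p - o)² / 36
= (20 - 4)² / 36
= 16² / 36
= 256 / 36
= 7.1111


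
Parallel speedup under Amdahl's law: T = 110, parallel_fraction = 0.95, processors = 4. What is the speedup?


Amdahl's law: T_p = T × ((1-p) + p/N)
= 110 × ((1-0.95) + 0.95/4)
= 110 × (0.05 + 0.2375)
= 110 × 0.2875
= 31.63
Speedup = 110/31.63
= 3.48×


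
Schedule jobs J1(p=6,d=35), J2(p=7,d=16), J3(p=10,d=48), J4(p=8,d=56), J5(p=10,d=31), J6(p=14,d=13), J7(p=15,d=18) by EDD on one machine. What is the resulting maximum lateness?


EDD order: J6 → J2 → J7 → J5 → J1 → J3 → J4
Completion and lateness:
  J6: C=14, d=13, L=14-13=1
  J2: C=21, d=16, L=21-16=5
  J7: C=36, d=18, L=36-18=18
  J5: C=46, d=31, L=46-31=15
  J1: C=52, d=35, L=52-35=17
  J3: C=62, d=48, L=62-48=14
  J4: C=70, d=56, L=70-56=14
Lmax = max(1, 5, 18, 15, 17, 14, 14)
= 18


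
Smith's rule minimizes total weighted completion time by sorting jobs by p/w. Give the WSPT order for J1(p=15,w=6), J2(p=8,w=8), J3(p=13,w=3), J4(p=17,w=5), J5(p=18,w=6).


WSPT (Smith's rule): sort by p/w ascending
  J2: p/w = 8/8 = 1.000
  J1: p/w = 15/6 = 2.500
  J5: p/w = 18/6 = 3.000
  J4: p/w = 17/5 = 3.400
  J3: p/w = 13/3 = 4.333
Order: J2 → J1 → J5 → J4 → J3


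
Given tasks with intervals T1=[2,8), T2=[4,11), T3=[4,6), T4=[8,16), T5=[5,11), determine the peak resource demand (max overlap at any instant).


Check each time point for overlaps:
  t=5: 4 tasks active (T1, T2, T3, T5)
Max concurrent = 4


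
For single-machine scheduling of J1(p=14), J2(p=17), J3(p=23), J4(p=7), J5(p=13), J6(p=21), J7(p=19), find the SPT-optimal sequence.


SPT: sort by shortest processing time
  J4: p=7
  J5: p=13
  J1: p=14
  J2: p=17
  J7: p=19
  J6: p=21
  J3: p=23
Order: J4 → J5 → J1 → J2 → J7 → J6 → J3


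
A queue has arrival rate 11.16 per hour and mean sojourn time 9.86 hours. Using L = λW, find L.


Little's law: L = λ × W
= 11.16 × 9.86
= 110.04


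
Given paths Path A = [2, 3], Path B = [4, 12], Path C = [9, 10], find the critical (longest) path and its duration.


Path A: 2 + 3 = 5
Path B: 4 + 12 = 16
Path C: 9 + 10 = 19
Critical path = longest = max(5, 16, 19)
= 19 (Path C)


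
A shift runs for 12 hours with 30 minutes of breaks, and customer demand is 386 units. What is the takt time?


Available = 12×60 - 30 = 690 min
Takt time = 690 / 386
= 1.79 min/unit


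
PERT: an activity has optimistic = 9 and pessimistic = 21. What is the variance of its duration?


σ² = ((p - o) / 6)² = (p - o)² / 36
= (21 - 9)² / 36
= 12² / 36
= 144 / 36
= 4.0000


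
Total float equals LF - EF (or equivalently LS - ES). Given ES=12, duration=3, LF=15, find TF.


EF = ES + duration = 12 + 3 = 15
LS = LF - duration = 15 - 3 = 12
Total Float = LF - EF = 15 - 15
(or LS - ES = 12 - 12)
= 0


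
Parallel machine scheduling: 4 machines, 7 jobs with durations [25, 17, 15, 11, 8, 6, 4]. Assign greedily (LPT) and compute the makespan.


Jobs (LPT sorted): [25, 17, 15, 11, 8, 6, 4]
Machines: 4
  J=25 → Machine 1 (load: 0+25=25)
  J=17 → Machine 2 (load: 0+17=17)
  J=15 → Machine 3 (load: 0+15=15)
  J=11 → Machine 4 (load: 0+11=11)
  J=8 → Machine 4 (load: 11+8=19)
  J=6 → Machine 3 (load: 15+6=21)
  J=4 → Machine 2 (load: 17+4=21)
Machine loads: [25, 21, 21, 19]
Makespan = max = 25 time units


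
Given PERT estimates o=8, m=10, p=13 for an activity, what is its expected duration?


te = (o + 4m + p) / 6
= (8 + 4×10 + 13) / 6
= (8 + 40 + 13) / 6
= 61 / 6
= 10.17


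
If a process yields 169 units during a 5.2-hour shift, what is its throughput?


Throughput = units / time
= 169 / 5.2
= 32.5 units/hour


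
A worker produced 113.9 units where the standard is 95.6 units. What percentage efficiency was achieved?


Efficiency = (actual / standard) × 100
= (113.9 / 95.6) × 100
= 119.1%


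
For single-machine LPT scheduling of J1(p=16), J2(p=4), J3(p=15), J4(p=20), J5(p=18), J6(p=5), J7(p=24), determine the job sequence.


LPT: sort by longest processing time first
  J7: p=24
  J4: p=20
  J5: p=18
  J1: p=16
  J3: p=15
  J6: p=5
  J2: p=4
Order: J7 → J4 → J5 → J1 → J3 → J6 → J2


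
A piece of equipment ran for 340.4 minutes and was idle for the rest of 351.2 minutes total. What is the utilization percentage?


Utilization = busy / total × 100
= 340.4 / 351.2 × 100
= 96.9%


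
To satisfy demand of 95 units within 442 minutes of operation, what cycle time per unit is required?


Cycle time = available time / demand
= 442 / 95
= 4.65 min/unit


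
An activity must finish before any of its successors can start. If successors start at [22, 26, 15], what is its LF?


LF = min of all successor start times
Successors start at: [22, 26, 15]
LF = min(22, 26, 15)
= 15


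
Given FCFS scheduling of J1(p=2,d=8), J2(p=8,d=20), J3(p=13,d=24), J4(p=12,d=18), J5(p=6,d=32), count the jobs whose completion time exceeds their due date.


Completion vs due date:
  J1: C=2, d=8 → on time
  J2: C=10, d=20 → on time
  J3: C=23, d=24 → on time
  J4: C=35, d=18 → TARDY
  J5: C=41, d=32 → TARDY
Tardy jobs: J4, J5
Count = 2


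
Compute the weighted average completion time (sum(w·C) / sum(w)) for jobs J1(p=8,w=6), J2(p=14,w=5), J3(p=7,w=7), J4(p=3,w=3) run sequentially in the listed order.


Completion times:
  J1: C=8, w×C=6×8=48
  J2: C=22, w×C=5×22=110
  J3: C=29, w×C=7×29=203
  J4: C=32, w×C=3×32=96
Sum w×C = 457
Sum w = 21
Weighted avg = 457/21
= 21.76


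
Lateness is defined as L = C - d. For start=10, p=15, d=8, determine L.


Completion = 10 + 15 = 25
Lateness = C - d = 25 - 8
= 17


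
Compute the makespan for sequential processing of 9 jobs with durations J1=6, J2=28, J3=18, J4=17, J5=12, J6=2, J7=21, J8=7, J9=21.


Sequential makespan: sum all processing times
= 6 + 28 + 18 + 17 + 12 + 2 + 21 + 7 + 21
= 132 time units


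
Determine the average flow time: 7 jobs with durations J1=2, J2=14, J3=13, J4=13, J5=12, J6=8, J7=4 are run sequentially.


Completion times:
  J1: completes at 2
  J2: completes at 16
  J3: completes at 29
  J4: completes at 42
  J5: completes at 54
  J6: completes at 62
  J7: completes at 66
Sum = 271
Average = 271/7
= 38.71


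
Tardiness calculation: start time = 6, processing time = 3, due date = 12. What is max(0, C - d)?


Completion = start + processing = 6 + 3 = 9
Tardiness = max(0, C - d) = max(0, 9 - 12)
= max(0, -3)
= 0


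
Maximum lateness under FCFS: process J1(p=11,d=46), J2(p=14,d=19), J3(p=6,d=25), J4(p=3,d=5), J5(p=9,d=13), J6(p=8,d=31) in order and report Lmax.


Lateness per job (L = C - d):
  J1: C=11, d=46, L=-35
  J2: C=25, d=19, L=6
  J3: C=31, d=25, L=6
  J4: C=34, d=5, L=29
  J5: C=43, d=13, L=30
  J6: C=51, d=31, L=20
Lmax = max(-35, 6, 6, 29, 30, 20)
= 30


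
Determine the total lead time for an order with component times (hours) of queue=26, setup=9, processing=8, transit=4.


Lead time = queue + setup + processing + transit
= 26 + 9 + 8 + 4
= 47 hours


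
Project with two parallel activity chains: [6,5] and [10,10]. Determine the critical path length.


Path A: 6 + 5 = 11
Path B: 10 + 10 = 20
Critical path = longest = max(11, 20)
= 20 (Path B)


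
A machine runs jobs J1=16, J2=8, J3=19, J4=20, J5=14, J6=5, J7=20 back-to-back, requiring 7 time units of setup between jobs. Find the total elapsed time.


Makespan = Σ processing + (n-1) × setup
= (16 + 8 + 19 + 20 + 14 + 5 + 20) + (7-1)×7
= 102 + 42
= 144 time units


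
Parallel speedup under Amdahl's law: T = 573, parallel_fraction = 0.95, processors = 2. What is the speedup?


Amdahl's law: T_p = T × ((1-p) + p/N)
= 573 × ((1-0.95) + 0.95/2)
= 573 × (0.05 + 0.4750)
= 573 × 0.5250
= 300.82
Speedup = 573/300.82
= 1.90×


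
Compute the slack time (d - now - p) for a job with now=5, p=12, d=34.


Slack = due - current_time - processing
= 34 - 5 - 12
= 17


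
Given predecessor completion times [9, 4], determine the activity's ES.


ES = max of all predecessor completion times
Predecessors: [9, 4]
ES = max(9, 4)
= 9


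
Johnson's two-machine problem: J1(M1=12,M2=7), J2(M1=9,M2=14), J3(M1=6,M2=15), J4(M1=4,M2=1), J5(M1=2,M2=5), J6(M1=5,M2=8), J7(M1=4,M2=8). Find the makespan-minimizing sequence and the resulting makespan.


Johnson's rule:
Group 1 (M1≤M2, sort by M1): ['J5', 'J7', 'J6', 'J3', 'J2']
Group 2 (M1>M2, sort desc M2): ['J1', 'J4']
Sequence: J5 → J7 → J6 → J3 → J2 → J1 → J4
Makespan calculation:
  J5: M1 done=2, M2 done=7
  J7: M1 done=6, M2 done=15
  J6: M1 done=11, M2 done=23
  J3: M1 done=17, M2 done=38
  J2: M1 done=26, M2 done=52
  J1: M1 done=38, M2 done=59
  J4: M1 done=42, M2 done=60
= Sequence: J5 → J7 → J6 → J3 → J2 → J1 → J4, Makespan: 60


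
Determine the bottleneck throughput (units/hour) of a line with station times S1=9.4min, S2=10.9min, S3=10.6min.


Bottleneck = longest station time
Station times: [9.4, 10.9, 10.6]
Max = 10.9 min
Rate = 60 / 10.9
= 5.50 units/hour (bottleneck: 10.9min)


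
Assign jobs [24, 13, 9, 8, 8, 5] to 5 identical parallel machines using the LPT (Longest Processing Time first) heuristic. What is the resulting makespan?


Jobs (LPT sorted): [24, 13, 9, 8, 8, 5]
Machines: 5
  J=24 → Machine 1 (load: 0+24=24)
  J=13 → Machine 2 (load: 0+13=13)
  J=9 → Machine 3 (load: 0+9=9)
  J=8 → Machine 4 (load: 0+8=8)
  J=8 → Machine 5 (load: 0+8=8)
  J=5 → Machine 4 (load: 8+5=13)
Machine loads: [24, 13, 9, 13, 8]
Makespan = max = 24 time units


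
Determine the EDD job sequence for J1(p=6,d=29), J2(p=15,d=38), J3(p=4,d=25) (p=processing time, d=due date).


EDD: sort by earliest due date
  J3: d=25, p=4
  J1: d=29, p=6
  J2: d=38, p=15
Order: J3 → J1 → J2


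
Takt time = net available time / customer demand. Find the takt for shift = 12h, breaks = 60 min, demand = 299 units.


Available = 12×60 - 60 = 660 min
Takt time = 660 / 299
= 2.21 min/unit


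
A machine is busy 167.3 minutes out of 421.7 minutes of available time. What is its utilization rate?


Utilization = busy / total × 100
= 167.3 / 421.7 × 100
= 39.7%


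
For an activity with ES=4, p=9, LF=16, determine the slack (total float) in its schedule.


EF = ES + duration = 4 + 9 = 13
LS = LF - duration = 16 - 9 = 7
Total Float = LF - EF = 16 - 13
(or LS - ES = 7 - 4)
= 3


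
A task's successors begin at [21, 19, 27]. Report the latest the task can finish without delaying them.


LF = min of all successor start times
Successors start at: [21, 19, 27]
LF = min(21, 19, 27)
= 19


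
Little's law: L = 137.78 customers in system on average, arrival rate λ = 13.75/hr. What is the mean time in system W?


Little's law: L = λW → W = L / λ
= 137.78 / 13.75
= 10.02 hours


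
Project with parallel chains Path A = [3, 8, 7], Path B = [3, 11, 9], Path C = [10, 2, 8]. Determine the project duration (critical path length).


Path A: 3 + 8 + 7 = 18
Path B: 3 + 11 + 9 = 23
Path C: 10 + 2 + 8 = 20
Critical path = longest = max(18, 23, 20)
= 23 (Path B)


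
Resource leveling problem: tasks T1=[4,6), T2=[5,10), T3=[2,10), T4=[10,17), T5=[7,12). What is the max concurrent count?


Check each time point for overlaps:
  t=5: 3 tasks active (T1, T2, T3)
Max concurrent = 3


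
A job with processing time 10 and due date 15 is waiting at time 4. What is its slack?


Slack = due - current_time - processing
= 15 - 4 - 10
= 1


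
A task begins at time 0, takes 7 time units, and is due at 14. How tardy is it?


Completion = start + processing = 0 + 7 = 7
Tardiness = max(0, C - d) = max(0, 7 - 14)
= max(0, -7)
= 0


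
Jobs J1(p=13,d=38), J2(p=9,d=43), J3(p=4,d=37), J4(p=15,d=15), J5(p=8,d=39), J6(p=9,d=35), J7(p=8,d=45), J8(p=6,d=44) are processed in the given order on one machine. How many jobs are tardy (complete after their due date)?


Completion vs due date:
  J1: C=13, d=38 → on time
  J2: C=22, d=43 → on time
  J3: C=26, d=37 → on time
  J4: C=41, d=15 → TARDY
  J5: C=49, d=39 → TARDY
  J6: C=58, d=35 → TARDY
  J7: C=66, d=45 → TARDY
  J8: C=72, d=44 → TARDY
Tardy jobs: J4, J5, J6, J7, J8
Count = 5


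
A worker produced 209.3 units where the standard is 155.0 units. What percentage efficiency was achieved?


Efficiency = (actual / standard) × 100
= (209.3 / 155.0) × 100
= 135.0%


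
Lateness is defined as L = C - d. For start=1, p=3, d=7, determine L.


Completion = 1 + 3 = 4
Lateness = C - d = 4 - 7
= -3


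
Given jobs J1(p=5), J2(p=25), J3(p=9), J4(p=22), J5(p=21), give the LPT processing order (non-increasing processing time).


LPT: sort by longest processing time first
  J2: p=25
  J4: p=22
  J5: p=21
  J3: p=9
  J1: p=5
Order: J2 → J4 → J5 → J3 → J1


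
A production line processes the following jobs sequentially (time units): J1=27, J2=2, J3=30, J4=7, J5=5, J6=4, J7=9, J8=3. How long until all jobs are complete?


Sequential makespan: sum all processing times
= 27 + 2 + 30 + 7 + 5 + 4 + 9 + 3
= 87 time units


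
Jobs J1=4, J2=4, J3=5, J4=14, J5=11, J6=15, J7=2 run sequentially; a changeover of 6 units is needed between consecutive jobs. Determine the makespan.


Makespan = Σ processing + (n-1) × setup
= (4 + 4 + 5 + 14 + 11 + 15 + 2) + (7-1)×6
= 55 + 36
= 91 time units


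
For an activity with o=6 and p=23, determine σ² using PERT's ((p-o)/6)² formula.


σ² = ((p - o) / 6)² = (p - o)² / 36
= (23 - 6)² / 36
= 17² / 36
= 289 / 36
= 8.0278


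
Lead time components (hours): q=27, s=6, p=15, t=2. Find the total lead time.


Lead time = queue + setup + processing + transit
= 27 + 6 + 15 + 2
= 50 hours


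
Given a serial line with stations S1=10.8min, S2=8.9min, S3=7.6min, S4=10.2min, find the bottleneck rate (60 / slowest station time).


Bottleneck = longest station time
Station times: [10.8, 8.9, 7.6, 10.2]
Max = 10.8 min
Rate = 60 / 10.8
= 5.56 units/hour (bottleneck: 10.8min)


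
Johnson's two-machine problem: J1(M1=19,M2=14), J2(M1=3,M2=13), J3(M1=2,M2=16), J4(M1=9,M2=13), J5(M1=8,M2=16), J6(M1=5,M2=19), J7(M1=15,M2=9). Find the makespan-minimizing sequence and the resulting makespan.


Johnson's rule:
Group 1 (M1≤M2, sort by M1): ['J3', 'J2', 'J6', 'J5', 'J4']
Group 2 (M1>M2, sort desc M2): ['J1', 'J7']
Sequence: J3 → J2 → J6 → J5 → J4 → J1 → J7
Makespan calculation:
  J3: M1 done=2, M2 done=18
  J2: M1 done=5, M2 done=31
  J6: M1 done=10, M2 done=50
  J5: M1 done=18, M2 done=66
  J4: M1 done=27, M2 done=79
  J1: M1 done=46, M2 done=93
  J7: M1 done=61, M2 done=102
= Sequence: J3 → J2 → J6 → J5 → J4 → J1 → J7, Makespan: 102


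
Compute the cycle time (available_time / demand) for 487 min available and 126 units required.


Cycle time = available time / demand
= 487 / 126
= 3.87 min/unit


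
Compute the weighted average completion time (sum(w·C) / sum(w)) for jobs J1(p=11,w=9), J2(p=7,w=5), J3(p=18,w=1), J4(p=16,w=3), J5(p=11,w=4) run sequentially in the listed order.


Completion times:
  J1: C=11, w×C=9×11=99
  J2: C=18, w×C=5×18=90
  J3: C=36, w×C=1×36=36
  J4: C=52, w×C=3×52=156
  J5: C=63, w×C=4×63=252
Sum w×C = 633
Sum w = 22
Weighted avg = 633/22
= 28.77


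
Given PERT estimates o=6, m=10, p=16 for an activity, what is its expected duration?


te = (o + 4m + p) / 6
= (6 + 4×10 + 16) / 6
= (6 + 40 + 16) / 6
= 62 / 6
= 10.33


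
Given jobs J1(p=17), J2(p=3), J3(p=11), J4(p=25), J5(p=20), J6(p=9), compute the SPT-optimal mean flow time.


SPT order: J2 → J6 → J3 → J1 → J5 → J4
Completion times:
  J2: C=3
  J6: C=12
  J3: C=23
  J1: C=40
  J5: C=60
  J4: C=85
Sum = 223, n = 6
Mean flow = 223/6
= 37.17


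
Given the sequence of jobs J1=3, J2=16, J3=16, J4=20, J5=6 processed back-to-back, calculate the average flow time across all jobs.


Completion times:
  J1: completes at 3
  J2: completes at 19
  J3: completes at 35
  J4: completes at 55
  J5: completes at 61
Sum = 173
Average = 173/5
= 34.60


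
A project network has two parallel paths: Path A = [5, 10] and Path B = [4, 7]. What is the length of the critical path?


Path A: 5 + 10 = 15
Path B: 4 + 7 = 11
Critical path = longest = max(15, 11)
= 15 (Path A)


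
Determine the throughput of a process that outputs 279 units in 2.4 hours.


Throughput = units / time
= 279 / 2.4
= 116.2 units/hour


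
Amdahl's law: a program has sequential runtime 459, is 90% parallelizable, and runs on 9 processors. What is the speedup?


Amdahl's law: T_p = T × ((1-p) + p/N)
= 459 × ((1-0.9) + 0.9/9)
= 459 × (0.10 + 0.1000)
= 459 × 0.2000
= 91.80
Speedup = 459/91.80
= 5.00×


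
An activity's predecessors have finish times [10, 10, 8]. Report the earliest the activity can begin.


ES = max of all predecessor completion times
Predecessors: [10, 10, 8]
ES = max(10, 10, 8)
= 10


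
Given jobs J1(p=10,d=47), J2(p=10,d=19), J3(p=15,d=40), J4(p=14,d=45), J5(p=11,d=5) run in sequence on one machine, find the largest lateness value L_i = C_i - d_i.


Lateness per job (L = C - d):
  J1: C=10, d=47, L=-37
  J2: C=20, d=19, L=1
  J3: C=35, d=40, L=-5
  J4: C=49, d=45, L=4
  J5: C=60, d=5, L=55
Lmax = max(-37, 1, -5, 4, 55)
= 55


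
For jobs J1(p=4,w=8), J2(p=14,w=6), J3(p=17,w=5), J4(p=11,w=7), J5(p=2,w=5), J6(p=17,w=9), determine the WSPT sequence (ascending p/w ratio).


WSPT (Smith's rule): sort by p/w ascending
  J5: p/w = 2/5 = 0.400
  J1: p/w = 4/8 = 0.500
  J4: p/w = 11/7 = 1.571
  J6: p/w = 17/9 = 1.889
  J2: p/w = 14/6 = 2.333
  J3: p/w = 17/5 = 3.400
Order: J5 → J1 → J4 → J6 → J2 → J3


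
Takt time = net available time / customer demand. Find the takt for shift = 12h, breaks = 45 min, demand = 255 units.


Available = 12×60 - 45 = 675 min
Takt time = 675 / 255
= 2.65 min/unit


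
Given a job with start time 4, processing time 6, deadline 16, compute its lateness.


Completion = 4 + 6 = 10
Lateness = C - d = 10 - 16
= -6


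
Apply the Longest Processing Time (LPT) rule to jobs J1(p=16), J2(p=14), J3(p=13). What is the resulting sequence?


LPT: sort by longest processing time first
  J1: p=16
  J2: p=14
  J3: p=13
Order: J1 → J2 → J3


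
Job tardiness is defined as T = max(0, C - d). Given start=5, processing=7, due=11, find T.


Completion = start + processing = 5 + 7 = 12
Tardiness = max(0, C - d) = max(0, 12 - 11)
= max(0, 1)
= 1


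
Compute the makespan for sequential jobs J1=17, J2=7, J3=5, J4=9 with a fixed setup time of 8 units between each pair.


Makespan = Σ processing + (n-1) × setup
= (17 + 7 + 5 + 9) + (4-1)×8
= 38 + 24
= 62 time units


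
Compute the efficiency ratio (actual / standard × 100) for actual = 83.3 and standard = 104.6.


Efficiency = (actual / standard) × 100
= (83.3 / 104.6) × 100
= 79.6%


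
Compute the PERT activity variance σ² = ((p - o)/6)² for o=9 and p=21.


σ² = ((p - o) / 6)² = (p - o)² / 36
= (21 - 9)² / 36
= 12² / 36
= 144 / 36
= 4.0000


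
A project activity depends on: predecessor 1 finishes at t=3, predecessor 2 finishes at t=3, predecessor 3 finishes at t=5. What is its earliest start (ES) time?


ES = max of all predecessor completion times
Predecessors: [3, 3, 5]
ES = max(3, 3, 5)
= 5


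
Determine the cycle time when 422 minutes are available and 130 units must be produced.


Cycle time = available time / demand
= 422 / 130
= 3.25 min/unit


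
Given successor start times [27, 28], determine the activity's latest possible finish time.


LF = min of all successor start times
Successors start at: [27, 28]
LF = min(27, 28)
= 27


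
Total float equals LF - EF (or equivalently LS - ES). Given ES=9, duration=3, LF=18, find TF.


EF = ES + duration = 9 + 3 = 12
LS = LF - duration = 18 - 3 = 15
Total Float = LF - EF = 18 - 12
(or LS - ES = 15 - 9)
= 6


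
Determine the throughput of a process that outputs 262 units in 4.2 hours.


Throughput = units / time
= 262 / 4.2
= 62.4 units/hour


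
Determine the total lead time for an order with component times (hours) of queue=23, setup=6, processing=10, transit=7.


Lead time = queue + setup + processing + transit
= 23 + 6 + 10 + 7
= 46 hours


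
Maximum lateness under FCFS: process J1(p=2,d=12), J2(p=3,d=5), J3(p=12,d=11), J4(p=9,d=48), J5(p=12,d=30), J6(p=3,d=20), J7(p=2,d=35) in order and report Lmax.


Lateness per job (L = C - d):
  J1: C=2, d=12, L=-10
  J2: C=5, d=5, L=0
  J3: C=17, d=11, L=6
  J4: C=26, d=48, L=-22
  J5: C=38, d=30, L=8
  J6: C=41, d=20, L=21
  J7: C=43, d=35, L=8
Lmax = max(-10, 0, 6, -22, 8, 21, 8)
= 21


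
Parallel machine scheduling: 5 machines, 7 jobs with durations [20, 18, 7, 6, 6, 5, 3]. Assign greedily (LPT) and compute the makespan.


Jobs (LPT sorted): [20, 18, 7, 6, 6, 5, 3]
Machines: 5
  J=20 → Machine 1 (load: 0+20=20)
  J=18 → Machine 2 (load: 0+18=18)
  J=7 → Machine 3 (load: 0+7=7)
  J=6 → Machine 4 (load: 0+6=6)
  J=6 → Machine 5 (load: 0+6=6)
  J=5 → Machine 4 (load: 6+5=11)
  J=3 → Machine 5 (load: 6+3=9)
Machine loads: [20, 18, 7, 11, 9]
Makespan = max = 20 time units


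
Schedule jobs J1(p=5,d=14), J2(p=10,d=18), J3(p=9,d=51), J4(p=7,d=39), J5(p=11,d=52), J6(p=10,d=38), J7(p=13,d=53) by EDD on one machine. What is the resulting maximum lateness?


EDD order: J1 → J2 → J6 → J4 → J3 → J5 → J7
Completion and lateness:
  J1: C=5, d=14, L=5-14=-9
  J2: C=15, d=18, L=15-18=-3
  J6: C=25, d=38, L=25-38=-13
  J4: C=32, d=39, L=32-39=-7
  J3: C=41, d=51, L=41-51=-10
  J5: C=52, d=52, L=52-52=0
  J7: C=65, d=53, L=65-53=12
Lmax = max(-9, -3, -13, -7, -10, 0, 12)
= 12


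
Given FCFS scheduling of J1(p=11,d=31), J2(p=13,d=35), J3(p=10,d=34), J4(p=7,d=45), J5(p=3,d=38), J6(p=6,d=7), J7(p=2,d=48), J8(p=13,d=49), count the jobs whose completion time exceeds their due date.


Completion vs due date:
  J1: C=11, d=31 → on time
  J2: C=24, d=35 → on time
  J3: C=34, d=34 → on time
  J4: C=41, d=45 → on time
  J5: C=44, d=38 → TARDY
  J6: C=50, d=7 → TARDY
  J7: C=52, d=48 → TARDY
  J8: C=65, d=49 → TARDY
Tardy jobs: J5, J6, J7, J8
Count = 4


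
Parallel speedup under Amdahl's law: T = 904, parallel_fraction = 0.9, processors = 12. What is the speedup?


Amdahl's law: T_p = T × ((1-p) + p/N)
= 904 × ((1-0.9) + 0.9/12)
= 904 × (0.10 + 0.0750)
= 904 × 0.1750
= 158.20
Speedup = 904/158.20
= 5.71×


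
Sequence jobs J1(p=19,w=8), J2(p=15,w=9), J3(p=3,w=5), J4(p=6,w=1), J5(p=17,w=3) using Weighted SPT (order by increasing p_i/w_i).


WSPT (Smith's rule): sort by p/w ascending
  J3: p/w = 3/5 = 0.600
  J2: p/w = 15/9 = 1.667
  J1: p/w = 19/8 = 2.375
  J5: p/w = 17/3 = 5.667
  J4: p/w = 6/1 = 6.000
Order: J3 → J2 → J1 → J5 → J4


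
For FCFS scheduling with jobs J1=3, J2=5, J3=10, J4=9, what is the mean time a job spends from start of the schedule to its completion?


Completion times:
  J1: completes at 3
  J2: completes at 8
  J3: completes at 18
  J4: completes at 27
Sum = 56
Average = 56/4
= 14.00


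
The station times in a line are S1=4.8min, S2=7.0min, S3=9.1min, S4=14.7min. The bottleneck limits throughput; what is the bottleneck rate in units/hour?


Bottleneck = longest station time
Station times: [4.8, 7.0, 9.1, 14.7]
Max = 14.7 min
Rate = 60 / 14.7
= 4.08 units/hour (bottleneck: 14.7min)


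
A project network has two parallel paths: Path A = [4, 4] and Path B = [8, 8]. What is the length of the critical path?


Path A: 4 + 4 = 8
Path B: 8 + 8 = 16
Critical path = longest = max(8, 16)
= 16 (Path B)


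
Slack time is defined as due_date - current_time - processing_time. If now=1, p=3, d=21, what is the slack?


Slack = due - current_time - processing
= 21 - 1 - 3
= 17


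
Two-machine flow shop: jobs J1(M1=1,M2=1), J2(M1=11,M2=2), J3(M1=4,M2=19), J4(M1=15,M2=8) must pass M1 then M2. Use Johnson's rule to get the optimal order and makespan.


Johnson's rule:
Group 1 (M1≤M2, sort by M1): ['J1', 'J3']
Group 2 (M1>M2, sort desc M2): ['J4', 'J2']
Sequence: J1 → J3 → J4 → J2
Makespan calculation:
  J1: M1 done=1, M2 done=2
  J3: M1 done=5, M2 done=24
  J4: M1 done=20, M2 done=32
  J2: M1 done=31, M2 done=34
= Sequence: J1 → J3 → J4 → J2, Makespan: 34


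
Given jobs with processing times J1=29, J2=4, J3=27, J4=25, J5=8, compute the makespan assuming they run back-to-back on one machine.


Sequential makespan: sum all processing times
= 29 + 4 + 27 + 25 + 8
= 93 time units


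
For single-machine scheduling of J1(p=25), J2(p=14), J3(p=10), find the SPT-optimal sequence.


SPT: sort by shortest processing time
  J3: p=10
  J2: p=14
  J1: p=25
Order: J3 → J2 → J1


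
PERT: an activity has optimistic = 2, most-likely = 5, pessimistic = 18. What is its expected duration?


te = (o + 4m + p) / 6
= (2 + 4×5 + 18) / 6
= (2 + 20 + 18) / 6
= 40 / 6
= 6.67


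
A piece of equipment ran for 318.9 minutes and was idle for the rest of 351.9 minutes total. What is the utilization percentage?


Utilization = busy / total × 100
= 318.9 / 351.9 × 100
= 90.6%


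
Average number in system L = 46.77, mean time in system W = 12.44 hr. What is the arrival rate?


Little's law: L = λW → λ = L / W
= 46.77 / 12.44
= 3.76 per hour


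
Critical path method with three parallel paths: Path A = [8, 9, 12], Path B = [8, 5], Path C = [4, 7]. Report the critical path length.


Path A: 8 + 9 + 12 = 29
Path B: 8 + 5 = 13
Path C: 4 + 7 = 11
Critical path = longest = max(29, 13, 11)
= 29 (Path A)


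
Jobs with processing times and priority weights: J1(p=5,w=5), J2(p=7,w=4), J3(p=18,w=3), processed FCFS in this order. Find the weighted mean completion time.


Completion times:
  J1: C=5, w×C=5×5=25
  J2: C=12, w×C=4×12=48
  J3: C=30, w×C=3×30=90
Sum w×C = 163
Sum w = 12
Weighted avg = 163/12
= 13.58


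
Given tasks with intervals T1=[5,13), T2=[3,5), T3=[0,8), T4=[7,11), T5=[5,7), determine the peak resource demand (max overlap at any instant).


Check each time point for overlaps:
  t=5: 3 tasks active (T1, T3, T5)
Max concurrent = 3


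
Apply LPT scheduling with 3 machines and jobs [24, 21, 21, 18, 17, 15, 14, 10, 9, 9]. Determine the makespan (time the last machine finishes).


Jobs (LPT sorted): [24, 21, 21, 18, 17, 15, 14, 10, 9, 9]
Machines: 3
  J=24 → Machine 1 (load: 0+24=24)
  J=21 → Machine 2 (load: 0+21=21)
  J=21 → Machine 3 (load: 0+21=21)
  J=18 → Machine 2 (load: 21+18=39)
  J=17 → Machine 3 (load: 21+17=38)
  J=15 → Machine 1 (load: 24+15=39)
  J=14 → Machine 3 (load: 38+14=52)
  J=10 → Machine 1 (load: 39+10=49)
  J=9 → Machine 2 (load: 39+9=48)
  J=9 → Machine 2 (load: 48+9=57)
Machine loads: [49, 57, 52]
Makespan = max = 57 time units


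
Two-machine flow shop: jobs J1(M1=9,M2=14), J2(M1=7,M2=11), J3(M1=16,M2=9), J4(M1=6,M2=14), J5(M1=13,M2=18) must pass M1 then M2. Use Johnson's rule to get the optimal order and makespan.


Johnson's rule:
Group 1 (M1≤M2, sort by M1): ['J4', 'J2', 'J1', 'J5']
Group 2 (M1>M2, sort desc M2): ['J3']
Sequence: J4 → J2 → J1 → J5 → J3
Makespan calculation:
  J4: M1 done=6, M2 done=20
  J2: M1 done=13, M2 done=31
  J1: M1 done=22, M2 done=45
  J5: M1 done=35, M2 done=63
  J3: M1 done=51, M2 done=72
= Sequence: J4 → J2 → J1 → J5 → J3, Makespan: 72


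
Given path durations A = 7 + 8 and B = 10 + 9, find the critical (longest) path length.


Path A: 7 + 8 = 15
Path B: 10 + 9 = 19
Critical path = longest = max(15, 19)
= 19 (Path B)


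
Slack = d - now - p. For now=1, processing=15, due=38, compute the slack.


Slack = due - current_time - processing
= 38 - 1 - 15
= 22


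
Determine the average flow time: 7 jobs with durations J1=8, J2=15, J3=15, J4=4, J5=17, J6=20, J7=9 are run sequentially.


Completion times:
  J1: completes at 8
  J2: completes at 23
  J3: completes at 38
  J4: completes at 42
  J5: completes at 59
  J6: completes at 79
  J7: completes at 88
Sum = 337
Average = 337/7
= 48.14


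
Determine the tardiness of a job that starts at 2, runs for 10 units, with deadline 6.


Completion = start + processing = 2 + 10 = 12
Tardiness = max(0, C - d) = max(0, 12 - 6)
= max(0, 6)
= 6


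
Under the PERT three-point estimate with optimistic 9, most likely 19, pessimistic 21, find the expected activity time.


te = (o + 4m + p) / 6
= (9 + 4×19 + 21) / 6
= (9 + 76 + 21) / 6
= 106 / 6
= 17.67


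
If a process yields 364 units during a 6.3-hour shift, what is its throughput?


Throughput = units / time
= 364 / 6.3
= 57.8 units/hour


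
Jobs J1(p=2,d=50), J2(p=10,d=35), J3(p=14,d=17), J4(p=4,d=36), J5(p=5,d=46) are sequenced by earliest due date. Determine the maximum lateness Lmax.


EDD order: J3 → J2 → J4 → J5 → J1
Completion and lateness:
  J3: C=14, d=17, L=14-17=-3
  J2: C=24, d=35, L=24-35=-11
  J4: C=28, d=36, L=28-36=-8
  J5: C=33, d=46, L=33-46=-13
  J1: C=35, d=50, L=35-50=-15
Lmax = max(-3, -11, -8, -13, -15)
= -3


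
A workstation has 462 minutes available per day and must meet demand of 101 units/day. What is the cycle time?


Cycle time = available time / demand
= 462 / 101
= 4.57 min/unit


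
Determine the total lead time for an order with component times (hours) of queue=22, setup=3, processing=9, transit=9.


Lead time = queue + setup + processing + transit
= 22 + 3 + 9 + 9
= 43 hours


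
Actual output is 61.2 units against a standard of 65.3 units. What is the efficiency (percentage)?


Efficiency = (actual / standard) × 100
= (61.2 / 65.3) × 100
= 93.7%


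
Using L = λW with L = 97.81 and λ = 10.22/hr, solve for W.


Little's law: L = λW → W = L / λ
= 97.81 / 10.22
= 9.57 hours


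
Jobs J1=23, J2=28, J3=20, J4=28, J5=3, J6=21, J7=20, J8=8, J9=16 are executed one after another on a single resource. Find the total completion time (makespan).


Sequential makespan: sum all processing times
= 23 + 28 + 20 + 28 + 3 + 21 + 20 + 8 + 16
= 167 time units


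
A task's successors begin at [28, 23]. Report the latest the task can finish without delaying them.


LF = min of all successor start times
Successors start at: [28, 23]
LF = min(28, 23)
= 23


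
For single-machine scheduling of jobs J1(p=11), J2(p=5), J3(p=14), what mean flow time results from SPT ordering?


SPT order: J2 → J1 → J3
Completion times:
  J2: C=5
  J1: C=16
  J3: C=30
Sum = 51, n = 3
Mean flow = 51/3
= 17.00


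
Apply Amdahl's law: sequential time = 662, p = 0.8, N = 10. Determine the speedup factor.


Amdahl's law: T_p = T × ((1-p) + p/N)
= 662 × ((1-0.8) + 0.8/10)
= 662 × (0.20 + 0.0800)
= 662 × 0.2800
= 185.36
Speedup = 662/185.36
= 3.57×


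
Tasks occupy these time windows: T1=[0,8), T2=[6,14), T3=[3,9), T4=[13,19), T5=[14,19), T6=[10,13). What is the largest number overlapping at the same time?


Check each time point for overlaps:
  t=6: 3 tasks active (T1, T2, T3)
Max concurrent = 3


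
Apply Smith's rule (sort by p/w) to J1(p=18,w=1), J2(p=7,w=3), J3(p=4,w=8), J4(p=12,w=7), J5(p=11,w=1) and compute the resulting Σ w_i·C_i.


WSPT order (by p/w): J3 → J4 → J2 → J5 → J1
  J3: C=4, w·C=8×4=32
  J4: C=16, w·C=7×16=112
  J2: C=23, w·C=3×23=69
  J5: C=34, w·C=1×34=34
  J1: C=52, w·C=1×52=52
Σ w·C = 299
= 299


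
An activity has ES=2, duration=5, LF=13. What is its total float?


EF = ES + duration = 2 + 5 = 7
LS = LF - duration = 13 - 5 = 8
Total Float = LF - EF = 13 - 7
(or LS - ES = 8 - 2)
= 6


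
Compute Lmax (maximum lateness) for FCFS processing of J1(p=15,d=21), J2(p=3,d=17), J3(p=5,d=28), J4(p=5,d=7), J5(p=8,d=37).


Lateness per job (L = C - d):
  J1: C=15, d=21, L=-6
  J2: C=18, d=17, L=1
  J3: C=23, d=28, L=-5
  J4: C=28, d=7, L=21
  J5: C=36, d=37, L=-1
Lmax = max(-6, 1, -5, 21, -1)
= 21


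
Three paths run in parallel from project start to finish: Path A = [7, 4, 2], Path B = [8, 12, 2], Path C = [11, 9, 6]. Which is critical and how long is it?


Path A: 7 + 4 + 2 = 13
Path B: 8 + 12 + 2 = 22
Path C: 11 + 9 + 6 = 26
Critical path = longest = max(13, 22, 26)
= 26 (Path C)


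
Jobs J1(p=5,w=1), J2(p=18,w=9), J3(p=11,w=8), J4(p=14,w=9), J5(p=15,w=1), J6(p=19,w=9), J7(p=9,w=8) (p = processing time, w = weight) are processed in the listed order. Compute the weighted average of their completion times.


Completion times:
  J1: C=5, w×C=1×5=5
  J2: C=23, w×C=9×23=207
  J3: C=34, w×C=8×34=272
  J4: C=48, w×C=9×48=432
  J5: C=63, w×C=1×63=63
  J6: C=82, w×C=9×82=738
  J7: C=91, w×C=8×91=728
Sum w×C = 2445
Sum w = 45
Weighted avg = 2445/45
= 54.33


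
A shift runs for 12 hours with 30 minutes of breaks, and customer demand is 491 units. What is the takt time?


Available = 12×60 - 30 = 690 min
Takt time = 690 / 491
= 1.41 min/unit


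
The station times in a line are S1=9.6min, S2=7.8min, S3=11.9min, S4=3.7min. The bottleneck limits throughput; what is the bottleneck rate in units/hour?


Bottleneck = longest station time
Station times: [9.6, 7.8, 11.9, 3.7]
Max = 11.9 min
Rate = 60 / 11.9
= 5.04 units/hour (bottleneck: 11.9min)


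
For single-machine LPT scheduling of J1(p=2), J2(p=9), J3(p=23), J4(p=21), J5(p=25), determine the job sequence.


LPT: sort by longest processing time first
  J5: p=25
  J3: p=23
  J4: p=21
  J2: p=9
  J1: p=2
Order: J5 → J3 → J4 → J2 → J1


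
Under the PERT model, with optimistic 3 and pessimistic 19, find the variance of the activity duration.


σ² = ((p - o) / 6)² = (p - o)² / 36
= (19 - 3)² / 36
= 16² / 36
= 256 / 36
= 7.1111


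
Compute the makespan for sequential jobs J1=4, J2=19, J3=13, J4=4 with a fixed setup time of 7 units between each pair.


Makespan = Σ processing + (n-1) × setup
= (4 + 19 + 13 + 4) + (4-1)×7
= 40 + 21
= 61 time units


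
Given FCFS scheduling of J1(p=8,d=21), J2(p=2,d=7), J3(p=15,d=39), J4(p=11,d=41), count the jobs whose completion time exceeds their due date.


Completion vs due date:
  J1: C=8, d=21 → on time
  J2: C=10, d=7 → TARDY
  J3: C=25, d=39 → on time
  J4: C=36, d=41 → on time
Tardy jobs: J2
Count = 1


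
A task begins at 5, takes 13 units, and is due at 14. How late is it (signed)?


Completion = 5 + 13 = 18
Lateness = C - d = 18 - 14
= 4


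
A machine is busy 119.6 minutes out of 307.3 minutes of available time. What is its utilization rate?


Utilization = busy / total × 100
= 119.6 / 307.3 × 100
= 38.9%


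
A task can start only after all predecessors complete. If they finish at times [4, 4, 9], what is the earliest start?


ES = max of all predecessor completion times
Predecessors: [4, 4, 9]
ES = max(4, 4, 9)
= 9


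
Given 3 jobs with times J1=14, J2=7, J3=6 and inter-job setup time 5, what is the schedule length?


Makespan = Σ processing + (n-1) × setup
= (14 + 7 + 6) + (3-1)×5
= 27 + 10
= 37 time units


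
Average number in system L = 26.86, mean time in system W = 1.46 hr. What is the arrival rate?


Little's law: L = λW → λ = L / W
= 26.86 / 1.46
= 18.40 per hour


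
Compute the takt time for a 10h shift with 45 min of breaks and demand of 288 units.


Available = 10×60 - 45 = 555 min
Takt time = 555 / 288
= 1.93 min/unit


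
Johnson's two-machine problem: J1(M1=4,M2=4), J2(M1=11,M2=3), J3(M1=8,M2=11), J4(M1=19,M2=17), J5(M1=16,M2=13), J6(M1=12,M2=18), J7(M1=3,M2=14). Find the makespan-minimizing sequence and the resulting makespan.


Johnson's rule:
Group 1 (M1≤M2, sort by M1): ['J7', 'J1', 'J3', 'J6']
Group 2 (M1>M2, sort desc M2): ['J4', 'J5', 'J2']
Sequence: J7 → J1 → J3 → J6 → J4 → J5 → J2
Makespan calculation:
  J7: M1 done=3, M2 done=17
  J1: M1 done=7, M2 done=21
  J3: M1 done=15, M2 done=32
  J6: M1 done=27, M2 done=50
  J4: M1 done=46, M2 done=67
  J5: M1 done=62, M2 done=80
  J2: M1 done=73, M2 done=83
= Sequence: J7 → J1 → J3 → J6 → J4 → J5 → J2, Makespan: 83


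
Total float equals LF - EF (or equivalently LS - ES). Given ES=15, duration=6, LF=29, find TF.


EF = ES + duration = 15 + 6 = 21
LS = LF - duration = 29 - 6 = 23
Total Float = LF - EF = 29 - 21
(or LS - ES = 23 - 15)
= 8


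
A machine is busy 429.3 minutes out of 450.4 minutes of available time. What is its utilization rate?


Utilization = busy / total × 100
= 429.3 / 450.4 × 100
= 95.3%


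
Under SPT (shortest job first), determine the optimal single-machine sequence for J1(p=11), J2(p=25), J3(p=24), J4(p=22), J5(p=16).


SPT: sort by shortest processing time
  J1: p=11
  J5: p=16
  J4: p=22
  J3: p=24
  J2: p=25
Order: J1 → J5 → J4 → J3 → J2


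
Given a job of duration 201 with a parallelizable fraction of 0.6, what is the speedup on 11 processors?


Amdahl's law: T_p = T × ((1-p) + p/N)
= 201 × ((1-0.6) + 0.6/11)
= 201 × (0.40 + 0.0545)
= 201 × 0.4545
= 91.36
Speedup = 201/91.36
= 2.20×


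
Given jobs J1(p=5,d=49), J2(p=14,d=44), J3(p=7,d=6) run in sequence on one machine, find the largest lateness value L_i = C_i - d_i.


Lateness per job (L = C - d):
  J1: C=5, d=49, L=-44
  J2: C=19, d=44, L=-25
  J3: C=26, d=6, L=20
Lmax = max(-44, -25, 20)
= 20


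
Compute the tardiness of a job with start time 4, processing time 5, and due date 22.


Completion = start + processing = 4 + 5 = 9
Tardiness = max(0, C - d) = max(0, 9 - 22)
= max(0, -13)
= 0


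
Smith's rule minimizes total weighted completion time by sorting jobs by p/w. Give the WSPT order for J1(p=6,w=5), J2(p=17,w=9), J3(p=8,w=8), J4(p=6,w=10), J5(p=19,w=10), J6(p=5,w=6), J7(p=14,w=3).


WSPT (Smith's rule): sort by p/w ascending
  J4: p/w = 6/10 = 0.600
  J6: p/w = 5/6 = 0.833
  J3: p/w = 8/8 = 1.000
  J1: p/w = 6/5 = 1.200
  J2: p/w = 17/9 = 1.889
  J5: p/w = 19/10 = 1.900
  J7: p/w = 14/3 = 4.667
Order: J4 → J6 → J3 → J1 → J2 → J5 → J7


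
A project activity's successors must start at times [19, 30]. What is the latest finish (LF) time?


LF = min of all successor start times
Successors start at: [19, 30]
LF = min(19, 30)
= 19


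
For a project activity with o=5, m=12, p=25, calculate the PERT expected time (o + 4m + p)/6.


te = (o + 4m + p) / 6
= (5 + 4×12 + 25) / 6
= (5 + 48 + 25) / 6
= 78 / 6
= 13.00


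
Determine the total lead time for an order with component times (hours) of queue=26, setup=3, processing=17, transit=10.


Lead time = queue + setup + processing + transit
= 26 + 3 + 17 + 10
= 56 hours


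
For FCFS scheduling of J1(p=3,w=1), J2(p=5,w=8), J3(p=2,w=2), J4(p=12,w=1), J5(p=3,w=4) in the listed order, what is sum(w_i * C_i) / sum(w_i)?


Completion times:
  J1: C=3, w×C=1×3=3
  J2: C=8, w×C=8×8=64
  J3: C=10, w×C=2×10=20
  J4: C=22, w×C=1×22=22
  J5: C=25, w×C=4×25=100
Sum w×C = 209
Sum w = 16
Weighted avg = 209/16
= 13.06


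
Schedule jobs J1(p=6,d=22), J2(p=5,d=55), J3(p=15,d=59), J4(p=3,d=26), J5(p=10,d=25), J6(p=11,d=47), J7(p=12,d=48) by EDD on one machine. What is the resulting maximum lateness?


EDD order: J1 → J5 → J4 → J6 → J7 → J2 → J3
Completion and lateness:
  J1: C=6, d=22, L=6-22=-16
  J5: C=16, d=25, L=16-25=-9
  J4: C=19, d=26, L=19-26=-7
  J6: C=30, d=47, L=30-47=-17
  J7: C=42, d=48, L=42-48=-6
  J2: C=47, d=55, L=47-55=-8
  J3: C=62, d=59, L=62-59=3
Lmax = max(-16, -9, -7, -17, -6, -8, 3)
= 3


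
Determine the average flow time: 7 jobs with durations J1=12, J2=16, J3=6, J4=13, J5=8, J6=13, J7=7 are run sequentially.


Completion times:
  J1: completes at 12
  J2: completes at 28
  J3: completes at 34
  J4: completes at 47
  J5: completes at 55
  J6: completes at 68
  J7: completes at 75
Sum = 319
Average = 319/7
= 45.57


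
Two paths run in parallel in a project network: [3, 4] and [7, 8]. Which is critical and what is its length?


Path A: 3 + 4 = 7
Path B: 7 + 8 = 15
Critical path = longest = max(7, 15)
= 15 (Path B)
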